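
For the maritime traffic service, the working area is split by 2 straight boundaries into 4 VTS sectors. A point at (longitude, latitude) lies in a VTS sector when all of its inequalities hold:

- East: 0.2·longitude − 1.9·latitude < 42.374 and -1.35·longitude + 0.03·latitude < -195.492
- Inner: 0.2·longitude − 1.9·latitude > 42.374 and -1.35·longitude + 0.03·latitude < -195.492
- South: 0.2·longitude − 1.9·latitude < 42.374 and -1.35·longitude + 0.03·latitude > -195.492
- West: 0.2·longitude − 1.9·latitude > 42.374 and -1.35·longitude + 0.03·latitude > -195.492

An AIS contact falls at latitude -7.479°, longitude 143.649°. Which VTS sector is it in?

0.2·143.649 − 1.9·-7.479 = 42.940, which is > 42.374
-1.35·143.649 + 0.03·-7.479 = -194.151, which is > -195.492
This sign pattern matches West.

West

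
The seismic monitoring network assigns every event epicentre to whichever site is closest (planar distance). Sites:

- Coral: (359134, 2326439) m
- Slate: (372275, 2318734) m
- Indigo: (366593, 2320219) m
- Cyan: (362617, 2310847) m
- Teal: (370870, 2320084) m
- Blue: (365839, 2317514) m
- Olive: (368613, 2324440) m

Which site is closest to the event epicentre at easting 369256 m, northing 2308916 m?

Squared distances to each site:
Coral: 409510413.000; Slate: 105507485.000; Indigo: 134849378.000; Cyan: 47805082.000; Teal: 127329220.000; Blue: 85601493.000; Olive: 241408025.000.
Minimum at Cyan.

Cyan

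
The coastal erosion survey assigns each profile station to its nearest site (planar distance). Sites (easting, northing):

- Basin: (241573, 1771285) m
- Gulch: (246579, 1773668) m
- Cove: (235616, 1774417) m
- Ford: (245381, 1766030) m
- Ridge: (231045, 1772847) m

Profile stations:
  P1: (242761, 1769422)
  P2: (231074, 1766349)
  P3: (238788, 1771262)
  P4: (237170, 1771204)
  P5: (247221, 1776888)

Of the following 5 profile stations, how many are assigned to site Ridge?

P1 → Basin
P2 → Ridge
P3 → Basin
P4 → Cove
P5 → Gulch
1 of the 5 goes to Ridge.

1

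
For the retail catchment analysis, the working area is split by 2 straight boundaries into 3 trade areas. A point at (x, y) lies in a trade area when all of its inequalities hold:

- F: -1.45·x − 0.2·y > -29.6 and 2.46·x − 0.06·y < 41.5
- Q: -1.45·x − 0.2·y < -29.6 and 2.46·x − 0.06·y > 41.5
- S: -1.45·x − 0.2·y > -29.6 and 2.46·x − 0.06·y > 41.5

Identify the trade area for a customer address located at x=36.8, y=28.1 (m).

Q

-1.45·36.8 − 0.2·28.1 = -58.980, which is < -29.6
2.46·36.8 − 0.06·28.1 = 88.842, which is > 41.5
This sign pattern matches Q.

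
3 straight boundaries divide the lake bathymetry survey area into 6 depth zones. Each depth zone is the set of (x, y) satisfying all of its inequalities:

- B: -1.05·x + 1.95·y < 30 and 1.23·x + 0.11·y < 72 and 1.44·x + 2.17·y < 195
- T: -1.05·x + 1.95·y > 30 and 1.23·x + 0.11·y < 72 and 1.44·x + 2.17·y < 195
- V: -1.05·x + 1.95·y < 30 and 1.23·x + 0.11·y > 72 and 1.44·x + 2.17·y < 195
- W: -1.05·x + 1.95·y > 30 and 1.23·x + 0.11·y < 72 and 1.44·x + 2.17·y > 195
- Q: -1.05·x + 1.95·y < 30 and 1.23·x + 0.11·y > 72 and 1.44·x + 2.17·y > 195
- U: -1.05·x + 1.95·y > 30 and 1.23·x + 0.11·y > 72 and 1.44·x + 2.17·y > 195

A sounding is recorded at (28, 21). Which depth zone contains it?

B

-1.05·28 + 1.95·21 = 11.550, which is < 30
1.23·28 + 0.11·21 = 36.750, which is < 72
1.44·28 + 2.17·21 = 85.890, which is < 195
This sign pattern matches B.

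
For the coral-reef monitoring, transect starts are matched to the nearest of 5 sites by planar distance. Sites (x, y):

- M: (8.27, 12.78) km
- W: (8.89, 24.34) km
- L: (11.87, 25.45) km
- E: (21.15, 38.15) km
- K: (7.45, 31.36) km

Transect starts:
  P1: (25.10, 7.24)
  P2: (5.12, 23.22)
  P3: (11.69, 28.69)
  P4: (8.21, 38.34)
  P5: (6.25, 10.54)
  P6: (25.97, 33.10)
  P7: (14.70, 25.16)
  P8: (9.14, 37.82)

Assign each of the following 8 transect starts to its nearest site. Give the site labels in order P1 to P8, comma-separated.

P1 → M (d²=313.94)
P2 → W (d²=15.47)
P3 → L (d²=10.53)
P4 → K (d²=49.30)
P5 → M (d²=9.10)
P6 → E (d²=48.73)
P7 → L (d²=8.09)
P8 → K (d²=44.59)

M, W, L, K, M, E, L, K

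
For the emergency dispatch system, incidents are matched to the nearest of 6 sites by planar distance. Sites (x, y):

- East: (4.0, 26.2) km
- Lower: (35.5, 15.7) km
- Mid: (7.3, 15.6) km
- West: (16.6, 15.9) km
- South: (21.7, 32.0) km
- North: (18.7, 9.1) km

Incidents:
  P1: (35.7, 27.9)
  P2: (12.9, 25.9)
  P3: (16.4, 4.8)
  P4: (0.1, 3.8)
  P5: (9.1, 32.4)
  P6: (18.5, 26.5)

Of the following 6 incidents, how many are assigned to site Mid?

1

P1 → Lower
P2 → East
P3 → North
P4 → Mid
P5 → East
P6 → South
1 of the 6 goes to Mid.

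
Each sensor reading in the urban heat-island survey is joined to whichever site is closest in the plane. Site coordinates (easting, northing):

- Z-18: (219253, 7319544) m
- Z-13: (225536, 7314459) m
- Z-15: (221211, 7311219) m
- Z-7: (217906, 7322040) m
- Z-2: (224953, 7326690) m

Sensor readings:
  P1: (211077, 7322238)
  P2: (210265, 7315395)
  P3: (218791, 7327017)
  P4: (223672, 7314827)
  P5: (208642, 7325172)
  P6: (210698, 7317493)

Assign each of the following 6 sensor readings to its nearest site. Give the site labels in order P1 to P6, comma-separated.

Z-7, Z-18, Z-7, Z-13, Z-7, Z-7

P1 → Z-7 (d²=46674445.00)
P2 → Z-18 (d²=97998345.00)
P3 → Z-7 (d²=25553754.00)
P4 → Z-13 (d²=3609920.00)
P5 → Z-7 (d²=95631120.00)
P6 → Z-7 (d²=72630473.00)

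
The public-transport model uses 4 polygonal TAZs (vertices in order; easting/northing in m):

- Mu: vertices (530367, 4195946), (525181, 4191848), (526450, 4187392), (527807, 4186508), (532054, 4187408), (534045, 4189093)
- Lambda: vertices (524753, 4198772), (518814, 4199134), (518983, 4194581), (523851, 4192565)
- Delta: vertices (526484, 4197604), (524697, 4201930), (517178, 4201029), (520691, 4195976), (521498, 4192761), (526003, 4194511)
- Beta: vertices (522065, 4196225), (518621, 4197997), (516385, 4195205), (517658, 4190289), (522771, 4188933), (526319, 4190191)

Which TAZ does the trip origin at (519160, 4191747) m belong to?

Beta

Cast a ray rightward from (519160, 4191747). For each polygon, the edges (by vertex number in listed order) whose endpoints lie on opposite sides of northing = 4191747, where each meets that height, and whether that is right or left of the point:
Mu: 2–3 at easting≈525209.8 (right), 6–1 at easting≈532620.6 (right) → 2 crossings.
Lambda: no edge straddles that height → 0 crossings.
Delta: no edge straddles that height → 0 crossings.
Beta: 3–4 at easting≈517280.5 (left), 6–1 at easting≈525222.0 (right) → 1 crossing.
Only Beta has an odd count, so the point is inside Beta.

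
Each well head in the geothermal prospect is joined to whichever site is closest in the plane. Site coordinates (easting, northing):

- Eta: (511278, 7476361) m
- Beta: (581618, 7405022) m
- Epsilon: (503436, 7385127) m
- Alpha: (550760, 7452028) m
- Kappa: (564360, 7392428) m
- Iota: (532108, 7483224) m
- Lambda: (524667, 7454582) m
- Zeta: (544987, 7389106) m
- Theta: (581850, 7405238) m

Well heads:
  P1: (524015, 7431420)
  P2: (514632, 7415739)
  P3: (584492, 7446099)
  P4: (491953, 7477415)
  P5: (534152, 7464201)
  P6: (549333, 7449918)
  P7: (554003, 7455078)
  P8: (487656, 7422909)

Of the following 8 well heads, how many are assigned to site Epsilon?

2

P1 → Lambda
P2 → Epsilon
P3 → Alpha
P4 → Eta
P5 → Lambda
P6 → Alpha
P7 → Alpha
P8 → Epsilon
2 of the 8 go to Epsilon.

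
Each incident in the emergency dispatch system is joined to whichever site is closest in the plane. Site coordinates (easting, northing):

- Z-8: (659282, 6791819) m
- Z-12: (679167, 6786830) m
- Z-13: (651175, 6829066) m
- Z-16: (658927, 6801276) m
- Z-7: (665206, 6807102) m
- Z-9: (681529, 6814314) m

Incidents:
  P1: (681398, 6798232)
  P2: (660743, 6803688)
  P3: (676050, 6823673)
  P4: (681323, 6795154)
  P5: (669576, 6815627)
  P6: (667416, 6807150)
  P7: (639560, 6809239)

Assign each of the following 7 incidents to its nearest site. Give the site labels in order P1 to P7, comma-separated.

Z-12, Z-16, Z-9, Z-12, Z-7, Z-7, Z-16

P1 → Z-12 (d²=134982965.00)
P2 → Z-16 (d²=9115600.00)
P3 → Z-9 (d²=117610322.00)
P4 → Z-12 (d²=73937312.00)
P5 → Z-7 (d²=91772525.00)
P6 → Z-7 (d²=4886404.00)
P7 → Z-16 (d²=438490058.00)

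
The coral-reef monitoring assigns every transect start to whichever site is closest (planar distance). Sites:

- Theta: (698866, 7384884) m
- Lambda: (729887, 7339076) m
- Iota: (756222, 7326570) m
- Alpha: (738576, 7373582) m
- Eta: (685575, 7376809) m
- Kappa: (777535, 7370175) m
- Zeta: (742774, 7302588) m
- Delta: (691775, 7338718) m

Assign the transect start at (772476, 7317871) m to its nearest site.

Squared distances to each site:
Theta: 9909174269.000; Lambda: 2263474946.000; Iota: 339865117.000; Alpha: 4252925521.000; Eta: 11025471645.000; Kappa: 2761301897.000; Zeta: 1115778893.000; Delta: 6947248810.000.
Minimum at Iota.

Iota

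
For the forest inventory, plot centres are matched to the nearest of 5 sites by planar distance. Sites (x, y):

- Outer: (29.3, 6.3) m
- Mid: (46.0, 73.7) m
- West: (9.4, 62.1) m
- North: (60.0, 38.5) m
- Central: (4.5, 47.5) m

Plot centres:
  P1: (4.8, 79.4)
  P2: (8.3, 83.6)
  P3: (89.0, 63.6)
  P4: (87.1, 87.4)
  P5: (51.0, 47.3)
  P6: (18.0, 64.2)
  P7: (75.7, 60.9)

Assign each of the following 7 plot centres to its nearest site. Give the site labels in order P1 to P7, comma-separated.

West, West, North, Mid, North, West, North

P1 → West (d²=320.45)
P2 → West (d²=463.46)
P3 → North (d²=1471.01)
P4 → Mid (d²=1876.90)
P5 → North (d²=158.44)
P6 → West (d²=78.37)
P7 → North (d²=748.25)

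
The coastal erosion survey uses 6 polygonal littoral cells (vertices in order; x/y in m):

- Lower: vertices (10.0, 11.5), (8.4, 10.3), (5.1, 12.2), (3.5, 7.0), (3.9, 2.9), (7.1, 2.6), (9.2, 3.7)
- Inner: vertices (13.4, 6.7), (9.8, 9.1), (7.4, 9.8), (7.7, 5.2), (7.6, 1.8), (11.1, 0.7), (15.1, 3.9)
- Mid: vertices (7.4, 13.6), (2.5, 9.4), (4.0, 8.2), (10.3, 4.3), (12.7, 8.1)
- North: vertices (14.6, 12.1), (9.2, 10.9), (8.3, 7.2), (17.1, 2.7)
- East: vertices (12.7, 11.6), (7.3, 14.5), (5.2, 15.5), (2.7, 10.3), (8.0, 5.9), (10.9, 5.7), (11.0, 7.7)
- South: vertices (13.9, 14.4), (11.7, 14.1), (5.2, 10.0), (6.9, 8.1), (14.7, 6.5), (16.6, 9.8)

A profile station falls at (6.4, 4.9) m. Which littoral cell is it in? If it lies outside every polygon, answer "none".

Cast a ray rightward from (6.4, 4.9). For each polygon, the edges (by vertex number in listed order) whose endpoints lie on opposite sides of y = 4.9, where each meets that height, and whether that is right or left of the point:
Lower: 4–5 at x≈3.70 (left), 7–1 at x≈9.32 (right) → 1 crossing.
Inner: 4–5 at x≈7.69 (right), 7–1 at x≈14.49 (right) → 2 crossings.
Mid: 3–4 at x≈9.33 (right), 4–5 at x≈10.68 (right) → 2 crossings.
North: 3–4 at x≈12.80 (right), 4–1 at x≈16.51 (right) → 2 crossings.
East: no edge straddles that height → 0 crossings.
South: no edge straddles that height → 0 crossings.
Only Lower has an odd count, so the point is inside Lower.

Lower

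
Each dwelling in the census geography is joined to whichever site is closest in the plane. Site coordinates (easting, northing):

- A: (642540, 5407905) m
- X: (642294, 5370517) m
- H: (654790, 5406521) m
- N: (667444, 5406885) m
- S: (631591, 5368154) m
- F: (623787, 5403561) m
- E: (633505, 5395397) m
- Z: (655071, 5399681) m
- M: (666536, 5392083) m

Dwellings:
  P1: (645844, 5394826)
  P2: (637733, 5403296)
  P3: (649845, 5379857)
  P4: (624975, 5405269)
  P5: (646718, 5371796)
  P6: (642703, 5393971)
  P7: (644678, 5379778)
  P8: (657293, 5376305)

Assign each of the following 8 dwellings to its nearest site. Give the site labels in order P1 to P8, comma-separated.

P1 → Z (d²=108708554.00)
P2 → A (d²=44350130.00)
P3 → X (d²=144253201.00)
P4 → F (d²=4328608.00)
P5 → X (d²=21207617.00)
P6 → E (d²=86636680.00)
P7 → X (d²=91449577.00)
P8 → X (d²=258470945.00)

Z, A, X, F, X, E, X, X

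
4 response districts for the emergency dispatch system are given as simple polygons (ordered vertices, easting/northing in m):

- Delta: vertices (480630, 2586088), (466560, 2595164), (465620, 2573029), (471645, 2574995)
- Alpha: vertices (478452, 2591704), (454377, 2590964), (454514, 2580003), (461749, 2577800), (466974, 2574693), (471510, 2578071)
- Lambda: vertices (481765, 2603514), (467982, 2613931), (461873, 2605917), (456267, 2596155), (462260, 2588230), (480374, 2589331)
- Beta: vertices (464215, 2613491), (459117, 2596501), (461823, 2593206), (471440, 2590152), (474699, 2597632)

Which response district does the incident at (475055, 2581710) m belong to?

Cast a ray rightward from (475055, 2581710). For each polygon, the edges (by vertex number in listed order) whose endpoints lie on opposite sides of northing = 2581710, where each meets that height, and whether that is right or left of the point:
Delta: 2–3 at easting≈465988.7 (left), 4–1 at easting≈477084.0 (right) → 1 crossing.
Alpha: 2–3 at easting≈454492.7 (left), 6–1 at easting≈473363.0 (left) → 0 crossings.
Lambda: no edge straddles that height → 0 crossings.
Beta: no edge straddles that height → 0 crossings.
Only Delta has an odd count, so the point is inside Delta.

Delta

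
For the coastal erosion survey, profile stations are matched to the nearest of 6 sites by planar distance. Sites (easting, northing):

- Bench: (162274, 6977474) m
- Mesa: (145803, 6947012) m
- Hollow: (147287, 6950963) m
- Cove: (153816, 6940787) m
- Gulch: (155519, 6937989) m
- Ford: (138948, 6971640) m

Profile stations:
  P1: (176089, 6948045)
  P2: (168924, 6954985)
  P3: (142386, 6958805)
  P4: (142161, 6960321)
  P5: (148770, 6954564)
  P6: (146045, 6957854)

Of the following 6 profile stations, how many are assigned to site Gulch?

P1 → Gulch
P2 → Cove
P3 → Hollow
P4 → Hollow
P5 → Hollow
P6 → Hollow
1 of the 6 goes to Gulch.

1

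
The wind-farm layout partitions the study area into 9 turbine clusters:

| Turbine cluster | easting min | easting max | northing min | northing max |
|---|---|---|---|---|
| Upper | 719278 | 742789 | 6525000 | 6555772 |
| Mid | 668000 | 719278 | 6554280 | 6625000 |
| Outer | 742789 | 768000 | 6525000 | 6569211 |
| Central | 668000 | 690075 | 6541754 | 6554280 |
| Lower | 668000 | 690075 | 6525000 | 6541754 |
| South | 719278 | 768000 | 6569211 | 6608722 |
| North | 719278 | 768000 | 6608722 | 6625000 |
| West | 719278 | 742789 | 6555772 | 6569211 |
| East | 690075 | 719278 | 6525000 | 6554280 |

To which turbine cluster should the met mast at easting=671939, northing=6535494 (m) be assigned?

The point has easting = 671939 and northing = 6535494.
Only Lower satisfies 668000 ≤ easting ≤ 690075 and 6525000 ≤ northing ≤ 6541754.

Lower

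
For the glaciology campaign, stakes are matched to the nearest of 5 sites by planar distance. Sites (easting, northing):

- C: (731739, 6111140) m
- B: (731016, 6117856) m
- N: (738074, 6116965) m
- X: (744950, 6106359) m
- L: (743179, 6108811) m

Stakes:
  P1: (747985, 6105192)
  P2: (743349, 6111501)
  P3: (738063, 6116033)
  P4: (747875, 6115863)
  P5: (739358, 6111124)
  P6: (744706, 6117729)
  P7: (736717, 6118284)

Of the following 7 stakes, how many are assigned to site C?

0

P1 → X
P2 → L
P3 → N
P4 → L
P5 → L
P6 → N
P7 → N
0 of the 7 go to C.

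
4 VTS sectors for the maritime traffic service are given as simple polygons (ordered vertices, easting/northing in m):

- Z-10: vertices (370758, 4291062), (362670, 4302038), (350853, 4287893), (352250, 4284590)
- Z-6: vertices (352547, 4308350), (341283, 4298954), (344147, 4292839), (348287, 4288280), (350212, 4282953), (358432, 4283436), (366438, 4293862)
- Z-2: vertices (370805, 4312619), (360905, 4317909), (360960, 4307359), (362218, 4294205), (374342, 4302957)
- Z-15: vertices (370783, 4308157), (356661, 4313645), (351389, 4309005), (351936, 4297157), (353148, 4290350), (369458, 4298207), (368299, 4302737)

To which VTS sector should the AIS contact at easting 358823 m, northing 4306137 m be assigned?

Z-15

Cast a ray rightward from (358823, 4306137). For each polygon, the edges (by vertex number in listed order) whose endpoints lie on opposite sides of northing = 4306137, where each meets that height, and whether that is right or left of the point:
Z-10: no edge straddles that height → 0 crossings.
Z-6: 1–2 at easting≈349894.0 (left), 7–1 at easting≈354668.8 (left) → 0 crossings.
Z-2: 3–4 at easting≈361076.9 (right), 5–1 at easting≈373177.9 (right) → 2 crossings.
Z-15: 3–4 at easting≈351521.4 (left), 7–1 at easting≈369857.2 (right) → 1 crossing.
Only Z-15 has an odd count, so the point is inside Z-15.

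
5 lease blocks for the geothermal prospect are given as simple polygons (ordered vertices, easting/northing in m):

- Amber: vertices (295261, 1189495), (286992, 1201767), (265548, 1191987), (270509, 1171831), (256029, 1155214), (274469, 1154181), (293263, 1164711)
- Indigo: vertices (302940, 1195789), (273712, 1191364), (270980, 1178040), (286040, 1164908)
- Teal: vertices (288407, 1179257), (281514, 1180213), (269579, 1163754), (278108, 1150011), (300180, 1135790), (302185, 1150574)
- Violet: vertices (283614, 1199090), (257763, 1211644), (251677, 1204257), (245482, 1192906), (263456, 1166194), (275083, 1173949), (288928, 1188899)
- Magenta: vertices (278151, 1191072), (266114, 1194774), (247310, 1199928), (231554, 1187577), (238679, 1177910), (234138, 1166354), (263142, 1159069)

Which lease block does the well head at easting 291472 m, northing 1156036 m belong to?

Teal

Cast a ray rightward from (291472, 1156036). For each polygon, the edges (by vertex number in listed order) whose endpoints lie on opposite sides of northing = 1156036, where each meets that height, and whether that is right or left of the point:
Amber: 4–5 at easting≈256745.3 (left), 6–7 at easting≈277779.8 (left) → 0 crossings.
Indigo: no edge straddles that height → 0 crossings.
Teal: 3–4 at easting≈274368.8 (left), 6–1 at easting≈299561.3 (right) → 1 crossing.
Violet: no edge straddles that height → 0 crossings.
Magenta: no edge straddles that height → 0 crossings.
Only Teal has an odd count, so the point is inside Teal.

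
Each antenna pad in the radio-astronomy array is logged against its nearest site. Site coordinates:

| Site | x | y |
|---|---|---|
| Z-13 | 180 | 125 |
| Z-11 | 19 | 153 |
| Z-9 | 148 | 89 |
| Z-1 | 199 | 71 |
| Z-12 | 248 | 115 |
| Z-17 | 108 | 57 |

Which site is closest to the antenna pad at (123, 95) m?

Squared distances to each site:
Z-13: 4149.000; Z-11: 14180.000; Z-9: 661.000; Z-1: 6352.000; Z-12: 16025.000; Z-17: 1669.000.
Minimum at Z-9.

Z-9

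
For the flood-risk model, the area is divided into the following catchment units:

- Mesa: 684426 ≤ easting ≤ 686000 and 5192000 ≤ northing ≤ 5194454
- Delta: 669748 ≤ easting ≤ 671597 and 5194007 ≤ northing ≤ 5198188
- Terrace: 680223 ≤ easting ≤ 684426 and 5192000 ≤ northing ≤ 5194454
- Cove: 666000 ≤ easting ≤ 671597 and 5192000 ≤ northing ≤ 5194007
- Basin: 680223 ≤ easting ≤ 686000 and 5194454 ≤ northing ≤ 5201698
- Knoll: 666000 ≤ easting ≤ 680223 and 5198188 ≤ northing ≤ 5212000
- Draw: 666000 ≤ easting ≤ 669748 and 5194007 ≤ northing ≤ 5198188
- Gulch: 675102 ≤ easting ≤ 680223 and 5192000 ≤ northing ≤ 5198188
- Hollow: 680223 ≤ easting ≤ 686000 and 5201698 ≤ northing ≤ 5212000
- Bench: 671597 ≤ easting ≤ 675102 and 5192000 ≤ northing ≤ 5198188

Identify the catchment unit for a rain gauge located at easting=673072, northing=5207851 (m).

Knoll

The point has easting = 673072 and northing = 5207851.
Only Knoll satisfies 666000 ≤ easting ≤ 680223 and 5198188 ≤ northing ≤ 5212000.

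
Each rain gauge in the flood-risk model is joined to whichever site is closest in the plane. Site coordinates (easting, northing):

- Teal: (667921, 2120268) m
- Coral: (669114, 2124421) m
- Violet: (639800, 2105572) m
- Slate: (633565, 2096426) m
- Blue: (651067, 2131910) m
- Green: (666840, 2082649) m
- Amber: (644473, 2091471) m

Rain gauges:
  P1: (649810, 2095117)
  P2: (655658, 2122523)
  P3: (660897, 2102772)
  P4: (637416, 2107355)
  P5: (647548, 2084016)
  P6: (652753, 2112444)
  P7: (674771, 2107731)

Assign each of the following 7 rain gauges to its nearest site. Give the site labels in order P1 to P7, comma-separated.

P1 → Amber (d²=41776885.00)
P2 → Blue (d²=109193050.00)
P3 → Teal (d²=355446592.00)
P4 → Violet (d²=8862545.00)
P5 → Amber (d²=65032650.00)
P6 → Violet (d²=215004593.00)
P7 → Teal (d²=204098869.00)

Amber, Blue, Teal, Violet, Amber, Violet, Teal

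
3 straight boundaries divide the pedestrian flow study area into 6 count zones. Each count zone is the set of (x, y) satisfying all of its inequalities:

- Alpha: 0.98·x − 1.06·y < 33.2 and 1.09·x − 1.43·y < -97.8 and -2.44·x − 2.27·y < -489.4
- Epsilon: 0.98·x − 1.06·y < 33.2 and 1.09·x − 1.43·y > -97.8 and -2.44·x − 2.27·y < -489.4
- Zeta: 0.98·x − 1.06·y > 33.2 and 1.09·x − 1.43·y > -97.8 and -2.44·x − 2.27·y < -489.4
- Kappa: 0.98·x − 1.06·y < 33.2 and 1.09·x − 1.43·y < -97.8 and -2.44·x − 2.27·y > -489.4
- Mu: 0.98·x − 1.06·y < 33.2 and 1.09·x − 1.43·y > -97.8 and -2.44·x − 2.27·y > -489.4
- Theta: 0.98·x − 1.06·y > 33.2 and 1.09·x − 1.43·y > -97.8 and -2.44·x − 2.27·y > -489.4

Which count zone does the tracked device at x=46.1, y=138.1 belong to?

0.98·46.1 − 1.06·138.1 = -101.208, which is < 33.2
1.09·46.1 − 1.43·138.1 = -147.234, which is < -97.8
-2.44·46.1 − 2.27·138.1 = -425.971, which is > -489.4
This sign pattern matches Kappa.

Kappa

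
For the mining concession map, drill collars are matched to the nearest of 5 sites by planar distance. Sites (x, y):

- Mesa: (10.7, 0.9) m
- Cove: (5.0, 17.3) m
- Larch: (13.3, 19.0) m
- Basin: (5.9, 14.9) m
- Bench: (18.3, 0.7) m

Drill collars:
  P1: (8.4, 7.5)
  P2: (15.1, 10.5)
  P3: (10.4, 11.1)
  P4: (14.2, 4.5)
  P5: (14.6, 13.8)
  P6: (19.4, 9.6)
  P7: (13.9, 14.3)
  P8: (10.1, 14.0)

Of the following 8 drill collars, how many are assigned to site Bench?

1

P1 → Mesa
P2 → Larch
P3 → Basin
P4 → Mesa
P5 → Larch
P6 → Bench
P7 → Larch
P8 → Basin
1 of the 8 goes to Bench.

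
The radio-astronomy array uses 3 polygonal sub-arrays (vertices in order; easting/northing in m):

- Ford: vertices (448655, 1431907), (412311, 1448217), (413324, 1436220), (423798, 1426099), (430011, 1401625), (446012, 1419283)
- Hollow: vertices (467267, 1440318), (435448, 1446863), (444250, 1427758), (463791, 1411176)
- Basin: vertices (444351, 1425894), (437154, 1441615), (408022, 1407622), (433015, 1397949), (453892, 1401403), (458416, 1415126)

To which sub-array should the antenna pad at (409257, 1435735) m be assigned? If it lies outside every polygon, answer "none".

Cast a ray rightward from (409257, 1435735). For each polygon, the edges (by vertex number in listed order) whose endpoints lie on opposite sides of northing = 1435735, where each meets that height, and whether that is right or left of the point:
Ford: 1–2 at easting≈440125.0 (right), 3–4 at easting≈413825.9 (right) → 2 crossings.
Hollow: 2–3 at easting≈440574.9 (right), 4–1 at easting≈466720.3 (right) → 2 crossings.
Basin: 1–2 at easting≈439845.8 (right), 2–3 at easting≈432114.8 (right) → 2 crossings.
All counts are even, so the point lies outside every listed polygon.

none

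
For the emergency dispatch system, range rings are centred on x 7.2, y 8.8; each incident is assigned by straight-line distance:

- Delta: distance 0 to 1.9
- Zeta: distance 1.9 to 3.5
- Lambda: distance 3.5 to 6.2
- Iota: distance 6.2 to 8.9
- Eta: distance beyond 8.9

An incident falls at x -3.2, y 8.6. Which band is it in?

Distance = √((-3.2−7.2)² + (8.6−8.8)²) = √(108.160 + 0.040) = 10.402.
8.9 ≤ 10.402 < ∞ → Eta.

Eta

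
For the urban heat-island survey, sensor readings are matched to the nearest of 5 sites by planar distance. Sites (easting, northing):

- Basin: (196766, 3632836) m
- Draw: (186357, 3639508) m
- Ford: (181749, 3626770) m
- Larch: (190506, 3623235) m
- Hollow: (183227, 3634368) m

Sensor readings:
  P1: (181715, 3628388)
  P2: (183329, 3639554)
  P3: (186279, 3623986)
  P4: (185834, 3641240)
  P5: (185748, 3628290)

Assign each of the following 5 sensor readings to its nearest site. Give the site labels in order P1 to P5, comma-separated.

Ford, Draw, Larch, Draw, Ford

P1 → Ford (d²=2619080.00)
P2 → Draw (d²=9170900.00)
P3 → Larch (d²=18431530.00)
P4 → Draw (d²=3273353.00)
P5 → Ford (d²=18302401.00)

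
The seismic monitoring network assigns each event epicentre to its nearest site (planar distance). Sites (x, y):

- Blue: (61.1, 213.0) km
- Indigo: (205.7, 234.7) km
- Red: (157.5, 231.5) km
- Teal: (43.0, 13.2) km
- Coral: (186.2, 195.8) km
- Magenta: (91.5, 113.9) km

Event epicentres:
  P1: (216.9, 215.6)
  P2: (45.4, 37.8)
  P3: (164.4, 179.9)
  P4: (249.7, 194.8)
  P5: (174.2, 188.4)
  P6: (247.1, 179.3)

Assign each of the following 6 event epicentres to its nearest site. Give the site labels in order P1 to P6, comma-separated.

P1 → Indigo (d²=490.25)
P2 → Teal (d²=610.92)
P3 → Coral (d²=728.05)
P4 → Indigo (d²=3528.01)
P5 → Coral (d²=198.76)
P6 → Coral (d²=3981.06)

Indigo, Teal, Coral, Indigo, Coral, Coral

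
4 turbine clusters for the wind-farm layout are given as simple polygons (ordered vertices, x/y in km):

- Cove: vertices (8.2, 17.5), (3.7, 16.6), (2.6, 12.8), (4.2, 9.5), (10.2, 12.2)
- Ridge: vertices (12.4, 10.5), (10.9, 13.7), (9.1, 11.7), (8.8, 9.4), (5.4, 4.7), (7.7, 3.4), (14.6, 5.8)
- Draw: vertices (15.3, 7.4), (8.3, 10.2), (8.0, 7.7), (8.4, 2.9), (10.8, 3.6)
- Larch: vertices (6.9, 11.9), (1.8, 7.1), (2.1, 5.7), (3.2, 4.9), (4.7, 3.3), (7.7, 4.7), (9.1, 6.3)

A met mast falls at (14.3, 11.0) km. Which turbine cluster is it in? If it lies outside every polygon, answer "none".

Cast a ray rightward from (14.3, 11.0). For each polygon, the edges (by vertex number in listed order) whose endpoints lie on opposite sides of y = 11.0, where each meets that height, and whether that is right or left of the point:
Cove: 3–4 at x≈3.47 (left), 4–5 at x≈7.53 (left) → 0 crossings.
Ridge: 1–2 at x≈12.17 (left), 3–4 at x≈9.01 (left) → 0 crossings.
Draw: no edge straddles that height → 0 crossings.
Larch: 1–2 at x≈5.94 (left), 7–1 at x≈7.25 (left) → 0 crossings.
All counts are even, so the point lies outside every listed polygon.

none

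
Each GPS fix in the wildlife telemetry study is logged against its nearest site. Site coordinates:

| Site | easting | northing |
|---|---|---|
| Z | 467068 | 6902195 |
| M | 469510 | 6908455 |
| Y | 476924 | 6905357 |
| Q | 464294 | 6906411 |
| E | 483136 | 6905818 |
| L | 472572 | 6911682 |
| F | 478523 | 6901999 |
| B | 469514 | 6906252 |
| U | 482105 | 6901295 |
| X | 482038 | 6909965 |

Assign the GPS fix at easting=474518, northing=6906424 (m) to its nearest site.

Y

Squared distances to each site:
Z: 73386941.000; M: 29205025.000; Y: 6927325.000; Q: 104530345.000; E: 74637160.000; L: 31433480.000; F: 35620650.000; B: 25069600.000; U: 83869210.000; X: 69089081.000.
Minimum at Y.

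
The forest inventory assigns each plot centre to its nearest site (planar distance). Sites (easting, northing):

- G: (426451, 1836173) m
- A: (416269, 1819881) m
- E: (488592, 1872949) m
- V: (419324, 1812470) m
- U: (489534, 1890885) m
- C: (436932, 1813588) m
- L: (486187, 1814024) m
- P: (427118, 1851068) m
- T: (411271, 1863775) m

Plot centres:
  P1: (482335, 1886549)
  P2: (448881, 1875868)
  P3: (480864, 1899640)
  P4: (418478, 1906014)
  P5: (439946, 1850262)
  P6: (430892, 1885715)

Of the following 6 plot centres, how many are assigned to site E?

P1 → U
P2 → P
P3 → U
P4 → T
P5 → P
P6 → T
0 of the 6 go to E.

0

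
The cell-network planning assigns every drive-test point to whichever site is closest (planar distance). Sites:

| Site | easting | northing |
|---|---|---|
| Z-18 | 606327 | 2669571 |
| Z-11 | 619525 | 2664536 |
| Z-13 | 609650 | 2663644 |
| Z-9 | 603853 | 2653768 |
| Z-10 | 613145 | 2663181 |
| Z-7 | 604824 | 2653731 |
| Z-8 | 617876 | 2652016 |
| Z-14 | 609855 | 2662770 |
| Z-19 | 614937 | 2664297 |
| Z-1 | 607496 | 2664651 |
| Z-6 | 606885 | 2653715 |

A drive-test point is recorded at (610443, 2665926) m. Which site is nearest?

Squared distances to each site:
Z-18: 30227481.000; Z-11: 84414824.000; Z-13: 5836373.000; Z-9: 191245064.000; Z-10: 14835829.000; Z-7: 180291186.000; Z-8: 248737589.000; Z-14: 10306080.000; Z-19: 22849677.000; Z-1: 10310434.000; Z-6: 161767885.000.
Minimum at Z-13.

Z-13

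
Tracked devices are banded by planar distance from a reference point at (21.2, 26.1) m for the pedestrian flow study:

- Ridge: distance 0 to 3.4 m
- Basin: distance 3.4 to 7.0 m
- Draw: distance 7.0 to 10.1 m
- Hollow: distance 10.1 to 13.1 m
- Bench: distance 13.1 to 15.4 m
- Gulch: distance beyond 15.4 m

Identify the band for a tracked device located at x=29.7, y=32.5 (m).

Hollow

Distance = √((29.7−21.2)² + (32.5−26.1)²) = √(72.250 + 40.960) = 10.640 m.
10.1 ≤ 10.640 < 13.1 → Hollow.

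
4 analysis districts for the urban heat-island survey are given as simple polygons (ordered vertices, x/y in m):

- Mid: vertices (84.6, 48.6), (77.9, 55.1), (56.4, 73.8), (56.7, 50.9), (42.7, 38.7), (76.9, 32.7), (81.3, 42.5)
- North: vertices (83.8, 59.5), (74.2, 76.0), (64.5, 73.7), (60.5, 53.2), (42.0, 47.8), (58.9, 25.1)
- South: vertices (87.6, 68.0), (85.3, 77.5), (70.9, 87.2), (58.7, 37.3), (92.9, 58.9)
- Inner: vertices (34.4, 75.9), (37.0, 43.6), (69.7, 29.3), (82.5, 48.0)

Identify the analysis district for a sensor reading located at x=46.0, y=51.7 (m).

Inner

Cast a ray rightward from (46.0, 51.7). For each polygon, the edges (by vertex number in listed order) whose endpoints lie on opposite sides of y = 51.7, where each meets that height, and whether that is right or left of the point:
Mid: 1–2 at x≈81.40 (right), 3–4 at x≈56.69 (right) → 2 crossings.
North: 4–5 at x≈55.36 (right), 6–1 at x≈78.15 (right) → 2 crossings.
South: 3–4 at x≈62.22 (right), 4–5 at x≈81.50 (right) → 2 crossings.
Inner: 1–2 at x≈36.35 (left), 4–1 at x≈76.12 (right) → 1 crossing.
Only Inner has an odd count, so the point is inside Inner.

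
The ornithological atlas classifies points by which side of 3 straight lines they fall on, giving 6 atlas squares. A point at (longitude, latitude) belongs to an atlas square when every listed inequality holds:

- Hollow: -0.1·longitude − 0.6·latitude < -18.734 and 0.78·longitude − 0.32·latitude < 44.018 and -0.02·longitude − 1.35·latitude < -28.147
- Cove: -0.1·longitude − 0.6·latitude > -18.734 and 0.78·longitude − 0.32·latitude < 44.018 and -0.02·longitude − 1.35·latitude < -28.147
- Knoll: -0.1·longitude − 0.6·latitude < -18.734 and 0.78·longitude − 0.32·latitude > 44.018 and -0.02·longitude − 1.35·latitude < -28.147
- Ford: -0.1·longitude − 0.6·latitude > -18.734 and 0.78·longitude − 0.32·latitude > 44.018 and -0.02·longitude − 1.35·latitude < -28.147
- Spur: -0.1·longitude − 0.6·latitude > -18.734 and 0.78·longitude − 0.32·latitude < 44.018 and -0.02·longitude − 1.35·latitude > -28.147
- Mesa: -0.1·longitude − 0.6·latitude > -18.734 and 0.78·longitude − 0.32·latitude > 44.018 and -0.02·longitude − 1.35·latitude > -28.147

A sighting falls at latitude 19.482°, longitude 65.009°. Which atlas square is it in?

-0.1·65.009 − 0.6·19.482 = -18.190, which is > -18.734
0.78·65.009 − 0.32·19.482 = 44.473, which is > 44.018
-0.02·65.009 − 1.35·19.482 = -27.601, which is > -28.147
This sign pattern matches Mesa.

Mesa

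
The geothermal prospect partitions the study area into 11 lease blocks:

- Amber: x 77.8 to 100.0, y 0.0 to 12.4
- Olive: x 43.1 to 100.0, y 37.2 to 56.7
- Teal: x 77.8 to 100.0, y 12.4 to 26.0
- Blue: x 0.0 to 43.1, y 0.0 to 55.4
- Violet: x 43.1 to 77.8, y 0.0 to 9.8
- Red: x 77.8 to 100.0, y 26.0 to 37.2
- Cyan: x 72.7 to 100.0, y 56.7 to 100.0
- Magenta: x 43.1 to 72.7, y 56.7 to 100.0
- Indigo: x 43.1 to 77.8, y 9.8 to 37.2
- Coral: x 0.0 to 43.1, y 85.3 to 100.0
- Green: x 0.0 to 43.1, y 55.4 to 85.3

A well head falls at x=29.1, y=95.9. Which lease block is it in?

The point has x = 29.1 and y = 95.9.
Only Coral satisfies 0.0 ≤ x ≤ 43.1 and 85.3 ≤ y ≤ 100.0.

Coral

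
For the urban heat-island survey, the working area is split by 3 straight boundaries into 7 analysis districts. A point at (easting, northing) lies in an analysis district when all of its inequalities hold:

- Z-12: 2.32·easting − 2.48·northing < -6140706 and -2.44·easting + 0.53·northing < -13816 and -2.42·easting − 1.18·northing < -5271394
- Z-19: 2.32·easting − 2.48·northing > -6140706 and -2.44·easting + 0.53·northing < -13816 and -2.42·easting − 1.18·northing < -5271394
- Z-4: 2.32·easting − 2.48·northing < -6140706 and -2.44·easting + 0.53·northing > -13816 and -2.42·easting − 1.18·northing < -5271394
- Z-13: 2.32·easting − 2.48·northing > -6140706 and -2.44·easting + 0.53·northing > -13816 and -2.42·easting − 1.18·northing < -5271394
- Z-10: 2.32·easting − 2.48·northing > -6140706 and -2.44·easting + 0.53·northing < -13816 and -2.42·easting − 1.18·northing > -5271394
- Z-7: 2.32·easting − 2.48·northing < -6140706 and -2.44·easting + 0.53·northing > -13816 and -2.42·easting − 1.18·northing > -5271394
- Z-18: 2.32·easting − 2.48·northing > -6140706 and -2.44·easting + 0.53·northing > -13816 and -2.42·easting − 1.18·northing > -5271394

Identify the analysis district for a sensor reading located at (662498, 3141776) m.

2.32·662498 − 2.48·3141776 = -6254609.120, which is < -6140706
-2.44·662498 + 0.53·3141776 = 48646.160, which is > -13816
-2.42·662498 − 1.18·3141776 = -5310540.840, which is < -5271394
This sign pattern matches Z-4.

Z-4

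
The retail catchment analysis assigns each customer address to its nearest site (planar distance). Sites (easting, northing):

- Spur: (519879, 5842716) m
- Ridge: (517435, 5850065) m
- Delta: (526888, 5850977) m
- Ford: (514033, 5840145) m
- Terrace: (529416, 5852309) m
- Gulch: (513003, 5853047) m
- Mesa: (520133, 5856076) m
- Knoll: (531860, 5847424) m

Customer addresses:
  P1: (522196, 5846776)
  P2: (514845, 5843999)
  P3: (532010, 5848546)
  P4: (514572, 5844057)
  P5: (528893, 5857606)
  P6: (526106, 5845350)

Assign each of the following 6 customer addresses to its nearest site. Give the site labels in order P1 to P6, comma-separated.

Spur, Ford, Knoll, Ford, Terrace, Delta

P1 → Spur (d²=21852089.00)
P2 → Ford (d²=15512660.00)
P3 → Knoll (d²=1281384.00)
P4 → Ford (d²=15594265.00)
P5 → Terrace (d²=28331738.00)
P6 → Delta (d²=32274653.00)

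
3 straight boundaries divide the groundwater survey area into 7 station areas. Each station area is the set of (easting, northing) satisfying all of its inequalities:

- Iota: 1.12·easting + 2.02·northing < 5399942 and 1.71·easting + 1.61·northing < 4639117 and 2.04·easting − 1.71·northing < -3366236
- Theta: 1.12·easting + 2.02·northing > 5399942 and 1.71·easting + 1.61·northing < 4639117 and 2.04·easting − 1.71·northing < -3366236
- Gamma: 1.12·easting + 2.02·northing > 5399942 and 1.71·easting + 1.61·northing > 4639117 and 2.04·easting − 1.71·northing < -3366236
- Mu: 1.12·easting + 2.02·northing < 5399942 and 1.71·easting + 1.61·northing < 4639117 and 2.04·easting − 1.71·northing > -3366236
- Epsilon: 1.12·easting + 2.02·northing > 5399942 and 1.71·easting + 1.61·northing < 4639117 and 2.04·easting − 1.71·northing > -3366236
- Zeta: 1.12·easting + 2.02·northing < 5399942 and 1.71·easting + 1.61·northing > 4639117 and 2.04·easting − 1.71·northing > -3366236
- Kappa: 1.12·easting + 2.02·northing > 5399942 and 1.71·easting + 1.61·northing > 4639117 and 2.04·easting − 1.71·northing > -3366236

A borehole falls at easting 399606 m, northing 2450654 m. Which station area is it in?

1.12·399606 + 2.02·2450654 = 5397879.800, which is < 5399942
1.71·399606 + 1.61·2450654 = 4628879.200, which is < 4639117
2.04·399606 − 1.71·2450654 = -3375422.100, which is < -3366236
This sign pattern matches Iota.

Iota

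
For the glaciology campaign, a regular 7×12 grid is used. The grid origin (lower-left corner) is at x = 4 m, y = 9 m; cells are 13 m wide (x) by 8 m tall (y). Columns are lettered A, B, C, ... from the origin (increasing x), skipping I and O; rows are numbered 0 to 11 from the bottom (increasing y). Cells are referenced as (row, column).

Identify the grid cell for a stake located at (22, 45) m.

Column index: ⌊(22 − 4) / 13⌋ = ⌊1.385⌋ = 1 → column B
Row offset from origin: ⌊(45 − 9) / 8⌋ = ⌊4.500⌋ = 4 → row 4

(4, B)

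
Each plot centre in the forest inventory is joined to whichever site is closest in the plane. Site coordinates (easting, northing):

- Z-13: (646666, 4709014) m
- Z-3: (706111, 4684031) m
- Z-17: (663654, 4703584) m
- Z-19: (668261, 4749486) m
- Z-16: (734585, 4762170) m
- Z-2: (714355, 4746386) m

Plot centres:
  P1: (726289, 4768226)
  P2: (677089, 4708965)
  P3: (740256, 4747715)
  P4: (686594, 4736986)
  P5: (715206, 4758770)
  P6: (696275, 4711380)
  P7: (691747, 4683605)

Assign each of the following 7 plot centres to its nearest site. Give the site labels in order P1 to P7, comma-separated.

Z-16, Z-17, Z-16, Z-19, Z-2, Z-3, Z-3

P1 → Z-16 (d²=105498752.00)
P2 → Z-17 (d²=209454386.00)
P3 → Z-16 (d²=241107266.00)
P4 → Z-19 (d²=492348889.00)
P5 → Z-2 (d²=154087657.00)
P6 → Z-3 (d²=844714697.00)
P7 → Z-3 (d²=206505972.00)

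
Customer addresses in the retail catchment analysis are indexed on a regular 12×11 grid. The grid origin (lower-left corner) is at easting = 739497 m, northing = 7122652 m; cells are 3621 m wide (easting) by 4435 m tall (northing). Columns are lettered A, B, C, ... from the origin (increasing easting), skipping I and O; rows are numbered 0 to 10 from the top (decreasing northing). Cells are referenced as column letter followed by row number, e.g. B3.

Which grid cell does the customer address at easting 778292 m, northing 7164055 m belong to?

L1

Column index: ⌊(778292 − 739497) / 3621⌋ = ⌊10.714⌋ = 10 → column L
Row offset from origin: ⌊(7164055 − 7122652) / 4435⌋ = ⌊9.336⌋ = 9 → row 1 (counted from top)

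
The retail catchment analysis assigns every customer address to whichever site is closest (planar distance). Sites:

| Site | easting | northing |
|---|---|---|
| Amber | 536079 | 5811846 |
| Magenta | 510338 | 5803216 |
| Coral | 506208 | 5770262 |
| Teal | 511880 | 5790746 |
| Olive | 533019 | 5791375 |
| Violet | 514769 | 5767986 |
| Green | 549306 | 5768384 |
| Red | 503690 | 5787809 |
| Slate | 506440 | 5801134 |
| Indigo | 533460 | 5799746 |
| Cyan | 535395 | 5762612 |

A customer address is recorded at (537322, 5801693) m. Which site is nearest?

Squared distances to each site:
Amber: 104628458.000; Magenta: 730455785.000; Coral: 1955988757.000; Teal: 767132173.000; Olive: 124976933.000; Violet: 1644799658.000; Green: 1253105737.000; Red: 1323876880.000; Slate: 954010405.000; Indigo: 18705853.000; Cyan: 1531037890.000.
Minimum at Indigo.

Indigo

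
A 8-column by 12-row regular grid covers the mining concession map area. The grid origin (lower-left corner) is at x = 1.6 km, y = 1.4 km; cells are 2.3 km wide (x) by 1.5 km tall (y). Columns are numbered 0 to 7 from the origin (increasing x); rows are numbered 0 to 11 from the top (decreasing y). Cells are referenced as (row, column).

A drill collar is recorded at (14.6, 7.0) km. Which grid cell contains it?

Column index: ⌊(14.6 − 1.6) / 2.3⌋ = ⌊5.652⌋ = 5
Row offset from origin: ⌊(7.0 − 1.4) / 1.5⌋ = ⌊3.733⌋ = 3 → row 8 (counted from top)

(8, 5)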